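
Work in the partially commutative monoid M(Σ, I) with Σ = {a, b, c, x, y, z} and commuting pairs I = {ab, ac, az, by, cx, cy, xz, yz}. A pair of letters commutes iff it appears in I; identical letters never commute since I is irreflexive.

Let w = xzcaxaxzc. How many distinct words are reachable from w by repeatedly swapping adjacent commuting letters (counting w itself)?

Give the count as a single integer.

126

#0=x has no predecessor
#1=z has no predecessor
#2=c depends on [1:z]
#3=a depends on [0:x]
#4=x depends on [3:a]
#5=a depends on [4:x]
#6=x depends on [5:a]
#7=z depends on [2:c]
#8=c depends on [7:z]
sources: [0:x, 1:z]
N(rest) = Σ N(rest − s) over sources s of rest; N(one piece) = 1:
  size 1 → [6]=1  [8]=1
  size 2 → [5,6]=1  [6,8]=2  [7,8]=1
  size 3 → [2,7,8]=1  [4,5,6]=1  [5,6,8]=3  [6,7,8]=3
  size 4 → [1,2,7,8]=1  [2,6,7,8]=4  [3,4,5,6]=1  [4,5,6,8]=4  [5,6,7,8]=6
  size 5 → [0,3,4,5,6]=1  [1,2,6,7,8]=5  [2,5,6,7,8]=10  [3,4,5,6,8]=5  [4,5,6,7,8]=10
  size 6 → [0,3,4,5,6,8]=6  [1,2,5,6,7,8]=15  [2,4,5,6,7,8]=20  [3,4,5,6,7,8]=15
  size 7 → [0,3,4,5,6,7,8]=21  [1,2,4,5,6,7,8]=35  [2,3,4,5,6,7,8]=35
  first=0(x) contributes 70
  first=1(z) contributes 56
|[w]| = 126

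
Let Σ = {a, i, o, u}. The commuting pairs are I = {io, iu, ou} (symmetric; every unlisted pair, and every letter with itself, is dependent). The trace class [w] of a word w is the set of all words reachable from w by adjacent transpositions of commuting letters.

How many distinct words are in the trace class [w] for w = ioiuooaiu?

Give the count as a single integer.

0(i) covers ∅
1(o) covers ∅
2(i) covers 0:i
3(u) covers ∅
4(o) covers 1:o
5(o) covers 4:o
6(a) covers 2:i, 3:u, 5:o
7(i) covers 6:a
8(u) covers 6:a
floor of heap: 0:i, 1:o, 3:u
completions by unplaced set U, small U first (add the entries for U minus each lowest piece of U):
  |U|=1: {7}:1  {8}:1
  |U|=2: {7,8}:2
  |U|=3: {6,7,8}:2
  |U|=4: {2,6,7,8}:2  {3,6,7,8}:2  {5,6,7,8}:2
  |U|=5: {0,2,6,7,8}:2  {2,3,6,7,8}:4  {2,5,6,7,8}:4  {3,5,6,7,8}:4  {4,5,6,7,8}:2
  |U|=6: {0,2,3,6,7,8}:6  {0,2,5,6,7,8}:6  {1,4,5,6,7,8}:2  {2,3,5,6,7,8}:12  {2,4,5,6,7,8}:6  {3,4,5,6,7,8}:6
  |U|=7: {0,2,3,5,6,7,8}:24  {0,2,4,5,6,7,8}:12  {1,2,4,5,6,7,8}:8  {1,3,4,5,6,7,8}:8  {2,3,4,5,6,7,8}:24
  start at 0(i): 40
  start at 1(o): 60
  start at 3(u): 20
sum over floor = 120

120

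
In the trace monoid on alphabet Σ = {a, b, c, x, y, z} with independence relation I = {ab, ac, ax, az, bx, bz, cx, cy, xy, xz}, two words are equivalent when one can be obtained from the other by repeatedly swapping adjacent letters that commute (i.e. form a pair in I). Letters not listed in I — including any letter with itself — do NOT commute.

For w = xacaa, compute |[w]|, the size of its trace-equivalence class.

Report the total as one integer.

20

piece 0:x — minimal
piece 1:a — minimal
piece 2:c — minimal
piece 3:a rests on {1:a}
piece 4:a rests on {3:a}
minimal pieces: {0:x, 1:a, 2:c}
ways to finish when only these pieces remain (= sum over removing one remaining piece with nothing left below it):
  1 left: {0}→1  {2}→1  {4}→1
  2 left: {0,2}→2  {0,4}→2  {2,4}→2  {3,4}→1
  3 left: {0,2,4}→6  {0,3,4}→3  {1,3,4}→1  {2,3,4}→3
  placing 0:x first → 4 extensions
  placing 1:a first → 12 extensions
  placing 2:c first → 4 extensions
total linear extensions = 20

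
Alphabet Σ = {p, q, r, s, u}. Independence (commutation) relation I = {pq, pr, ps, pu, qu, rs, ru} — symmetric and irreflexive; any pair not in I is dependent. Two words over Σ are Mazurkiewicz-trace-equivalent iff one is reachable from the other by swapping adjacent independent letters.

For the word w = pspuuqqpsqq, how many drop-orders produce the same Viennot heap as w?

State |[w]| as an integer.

drop 0:p onto floor
drop 1:s onto floor
drop 2:p onto {0:p}
drop 3:u onto {1:s}
drop 4:u onto {3:u}
drop 5:q onto {1:s}
drop 6:q onto {5:q}
drop 7:p onto {2:p}
drop 8:s onto {4:u, 6:q}
drop 9:q onto {8:s}
drop 10:q onto {9:q}
ground layer = {0:p, 1:s}
drop-orders for the pieces not yet dropped (sum over which currently-grounded one goes next):
  1 to go: {7} 1  {10} 1
  2 to go: {2,7} 1  {7,10} 2  {9,10} 1
  3 to go: {0,2,7} 1  {2,7,10} 3  {7,9,10} 3  {8,9,10} 1
  4 to go: {0,2,7,10} 4  {2,7,9,10} 6  {4,8,9,10} 1  {6,8,9,10} 1  {7,8,9,10} 4
  5 to go: {0,2,7,9,10} 10  {2,7,8,9,10} 10  {3,4,8,9,10} 1  {4,6,8,9,10} 2  {4,7,8,9,10} 5  {5,6,8,9,10} 1  {6,7,8,9,10} 5
  6 to go: {0,2,7,8,9,10} 20  {2,4,7,8,9,10} 15  {2,6,7,8,9,10} 15  {3,4,6,8,9,10} 3  {3,4,7,8,9,10} 6  {4,5,6,8,9,10} 3  {4,6,7,8,9,10} 12  {5,6,7,8,9,10} 6
  7 to go: {0,2,4,7,8,9,10} 35  {0,2,6,7,8,9,10} 35  {2,3,4,7,8,9,10} 21  {2,4,6,7,8,9,10} 42  {2,5,6,7,8,9,10} 21  {3,4,5,6,8,9,10} 6  {3,4,6,7,8,9,10} 21  {4,5,6,7,8,9,10} 21
  8 to go: {0,2,3,4,7,8,9,10} 56  {0,2,4,6,7,8,9,10} 112  {0,2,5,6,7,8,9,10} 56  {1,3,4,5,6,8,9,10} 6  {2,3,4,6,7,8,9,10} 84  {2,4,5,6,7,8,9,10} 84  {3,4,5,6,7,8,9,10} 48
  9 to go: {0,2,3,4,6,7,8,9,10} 252  {0,2,4,5,6,7,8,9,10} 252  {1,3,4,5,6,7,8,9,10} 54  {2,3,4,5,6,7,8,9,10} 216
  if 0:p drops first: 270 orders
  if 1:s drops first: 720 orders
heap linearizations: 990

990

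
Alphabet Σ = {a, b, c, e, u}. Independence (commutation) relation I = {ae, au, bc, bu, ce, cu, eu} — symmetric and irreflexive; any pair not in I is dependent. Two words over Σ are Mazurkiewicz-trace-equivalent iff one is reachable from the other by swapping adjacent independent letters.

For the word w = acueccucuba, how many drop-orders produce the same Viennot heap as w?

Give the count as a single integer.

3300

0(a) covers ∅
1(c) covers 0:a
2(u) covers ∅
3(e) covers ∅
4(c) covers 1:c
5(c) covers 4:c
6(u) covers 2:u
7(c) covers 5:c
8(u) covers 6:u
9(b) covers 0:a, 3:e
10(a) covers 7:c, 9:b
floor of heap: 0:a, 2:u, 3:e
completions by unplaced set U, small U first (add the entries for U minus each lowest piece of U):
  |U|=1: {8}:1  {10}:1
  |U|=2: {6,8}:1  {7,10}:1  {8,10}:2  {9,10}:1
  |U|=3: {2,6,8}:1  {3,9,10}:1  {5,7,10}:1  {6,8,10}:3  {7,8,10}:3  {7,9,10}:2  {8,9,10}:3
  |U|=4: {2,6,8,10}:4  {3,7,9,10}:3  {3,8,9,10}:4  {4,5,7,10}:1  {5,7,8,10}:4  {5,7,9,10}:3  {6,7,8,10}:6  {6,8,9,10}:6  {7,8,9,10}:8
  |U|=5: {1,4,5,7,10}:1  {2,6,7,8,10}:10  {2,6,8,9,10}:10  {3,5,7,9,10}:6  {3,6,8,9,10}:10  {3,7,8,9,10}:15  {4,5,7,8,10}:5  {4,5,7,9,10}:4  {5,6,7,8,10}:10  {5,7,8,9,10}:15  {6,7,8,9,10}:20
  |U|=6: {1,4,5,7,8,10}:6  {1,4,5,7,9,10}:5  {2,3,6,8,9,10}:20  {2,5,6,7,8,10}:20  {2,6,7,8,9,10}:40  {3,4,5,7,9,10}:10  {3,5,7,8,9,10}:36  {3,6,7,8,9,10}:45  {4,5,6,7,8,10}:15  {4,5,7,8,9,10}:24  {5,6,7,8,9,10}:45
  |U|=7: {0,1,4,5,7,9,10}:5  {1,3,4,5,7,9,10}:15  {1,4,5,6,7,8,10}:21  {1,4,5,7,8,9,10}:35  {2,3,6,7,8,9,10}:105  {2,4,5,6,7,8,10}:35  {2,5,6,7,8,9,10}:105  {3,4,5,7,8,9,10}:70  {3,5,6,7,8,9,10}:126  {4,5,6,7,8,9,10}:84
  |U|=8: {0,1,3,4,5,7,9,10}:20  {0,1,4,5,7,8,9,10}:40  {1,2,4,5,6,7,8,10}:56  {1,3,4,5,7,8,9,10}:120  {1,4,5,6,7,8,9,10}:140  {2,3,5,6,7,8,9,10}:336  {2,4,5,6,7,8,9,10}:224  {3,4,5,6,7,8,9,10}:280
  |U|=9: {0,1,3,4,5,7,8,9,10}:180  {0,1,4,5,6,7,8,9,10}:180  {1,2,4,5,6,7,8,9,10}:420  {1,3,4,5,6,7,8,9,10}:540  {2,3,4,5,6,7,8,9,10}:840
  start at 0(a): 1800
  start at 2(u): 900
  start at 3(e): 600
sum over floor = 3300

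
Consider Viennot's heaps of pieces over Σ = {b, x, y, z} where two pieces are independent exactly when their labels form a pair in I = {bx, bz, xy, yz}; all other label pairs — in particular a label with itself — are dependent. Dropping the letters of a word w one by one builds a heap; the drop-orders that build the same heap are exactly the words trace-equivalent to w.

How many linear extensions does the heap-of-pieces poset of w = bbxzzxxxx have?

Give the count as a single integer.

0(b) covers ∅
1(b) covers 0:b
2(x) covers ∅
3(z) covers 2:x
4(z) covers 3:z
5(x) covers 4:z
6(x) covers 5:x
7(x) covers 6:x
8(x) covers 7:x
floor of heap: 0:b, 2:x
completions by unplaced set U, small U first (add the entries for U minus each lowest piece of U):
  |U|=1: {1}:1  {8}:1
  |U|=2: {0,1}:1  {1,8}:2  {7,8}:1
  |U|=3: {0,1,8}:3  {1,7,8}:3  {6,7,8}:1
  |U|=4: {0,1,7,8}:6  {1,6,7,8}:4  {5,6,7,8}:1
  |U|=5: {0,1,6,7,8}:10  {1,5,6,7,8}:5  {4,5,6,7,8}:1
  |U|=6: {0,1,5,6,7,8}:15  {1,4,5,6,7,8}:6  {3,4,5,6,7,8}:1
  |U|=7: {0,1,4,5,6,7,8}:21  {1,3,4,5,6,7,8}:7  {2,3,4,5,6,7,8}:1
  start at 0(b): 8
  start at 2(x): 28
sum over floor = 36

36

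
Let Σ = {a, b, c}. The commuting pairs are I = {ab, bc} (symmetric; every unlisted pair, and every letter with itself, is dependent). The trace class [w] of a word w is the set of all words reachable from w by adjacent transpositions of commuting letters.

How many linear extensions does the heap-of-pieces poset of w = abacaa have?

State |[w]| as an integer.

0(a) covers ∅
1(b) covers ∅
2(a) covers 0:a
3(c) covers 2:a
4(a) covers 3:c
5(a) covers 4:a
floor of heap: 0:a, 1:b
completions by unplaced set U, small U first (add the entries for U minus each lowest piece of U):
  |U|=1: {1}:1  {5}:1
  |U|=2: {1,5}:2  {4,5}:1
  |U|=3: {1,4,5}:3  {3,4,5}:1
  |U|=4: {1,3,4,5}:4  {2,3,4,5}:1
  start at 0(a): 5
  start at 1(b): 1
sum over floor = 6

6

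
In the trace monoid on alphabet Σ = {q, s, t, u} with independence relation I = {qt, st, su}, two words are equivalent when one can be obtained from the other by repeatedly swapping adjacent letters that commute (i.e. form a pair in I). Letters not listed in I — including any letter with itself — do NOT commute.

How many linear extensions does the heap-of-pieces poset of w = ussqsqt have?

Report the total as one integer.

15

drop 0:u onto floor
drop 1:s onto floor
drop 2:s onto {1:s}
drop 3:q onto {0:u, 2:s}
drop 4:s onto {3:q}
drop 5:q onto {4:s}
drop 6:t onto {0:u}
ground layer = {0:u, 1:s}
drop-orders for the pieces not yet dropped (sum over which currently-grounded one goes next):
  1 to go: {5} 1  {6} 1
  2 to go: {4,5} 1  {5,6} 2
  3 to go: {3,4,5} 1  {4,5,6} 3
  4 to go: {2,3,4,5} 1  {3,4,5,6} 4
  5 to go: {0,3,4,5,6} 4  {1,2,3,4,5} 1  {2,3,4,5,6} 5
  if 0:u drops first: 6 orders
  if 1:s drops first: 9 orders
heap linearizations: 15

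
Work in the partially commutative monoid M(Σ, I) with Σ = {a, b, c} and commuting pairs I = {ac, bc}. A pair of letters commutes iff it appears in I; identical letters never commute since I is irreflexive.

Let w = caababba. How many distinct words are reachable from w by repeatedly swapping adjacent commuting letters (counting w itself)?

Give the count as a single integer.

drop 0:c onto floor
drop 1:a onto floor
drop 2:a onto {1:a}
drop 3:b onto {2:a}
drop 4:a onto {3:b}
drop 5:b onto {4:a}
drop 6:b onto {5:b}
drop 7:a onto {6:b}
ground layer = {0:c, 1:a}
drop-orders for the pieces not yet dropped (sum over which currently-grounded one goes next):
  1 to go: {0} 1  {7} 1
  2 to go: {0,7} 2  {6,7} 1
  3 to go: {0,6,7} 3  {5,6,7} 1
  4 to go: {0,5,6,7} 4  {4,5,6,7} 1
  5 to go: {0,4,5,6,7} 5  {3,4,5,6,7} 1
  6 to go: {0,3,4,5,6,7} 6  {2,3,4,5,6,7} 1
  if 0:c drops first: 1 orders
  if 1:a drops first: 7 orders
heap linearizations: 8

8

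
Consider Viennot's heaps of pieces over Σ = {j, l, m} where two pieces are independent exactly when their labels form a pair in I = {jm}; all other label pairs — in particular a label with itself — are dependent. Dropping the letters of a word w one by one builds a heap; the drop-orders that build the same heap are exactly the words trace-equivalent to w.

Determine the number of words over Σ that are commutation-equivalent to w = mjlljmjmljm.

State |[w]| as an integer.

piece 0:m — minimal
piece 1:j — minimal
piece 2:l rests on {0:m, 1:j}
piece 3:l rests on {2:l}
piece 4:j rests on {3:l}
piece 5:m rests on {3:l}
piece 6:j rests on {4:j}
piece 7:m rests on {5:m}
piece 8:l rests on {6:j, 7:m}
piece 9:j rests on {8:l}
piece 10:m rests on {8:l}
minimal pieces: {0:m, 1:j}
ways to finish when only these pieces remain (= sum over removing one remaining piece with nothing left below it):
  1 left: {9}→1  {10}→1
  2 left: {9,10}→2
  3 left: {8,9,10}→2
  4 left: {6,8,9,10}→2  {7,8,9,10}→2
  5 left: {4,6,8,9,10}→2  {5,7,8,9,10}→2  {6,7,8,9,10}→4
  6 left: {4,6,7,8,9,10}→6  {5,6,7,8,9,10}→6
  7 left: {4,5,6,7,8,9,10}→12
  8 left: {3,4,5,6,7,8,9,10}→12
  9 left: {2,3,4,5,6,7,8,9,10}→12
  placing 0:m first → 12 extensions
  placing 1:j first → 12 extensions
total linear extensions = 24

24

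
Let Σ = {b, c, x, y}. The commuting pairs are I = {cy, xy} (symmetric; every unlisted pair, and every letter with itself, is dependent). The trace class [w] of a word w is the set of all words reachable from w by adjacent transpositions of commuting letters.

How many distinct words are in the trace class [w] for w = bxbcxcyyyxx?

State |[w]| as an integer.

56

piece 0:b — minimal
piece 1:x rests on {0:b}
piece 2:b rests on {1:x}
piece 3:c rests on {2:b}
piece 4:x rests on {3:c}
piece 5:c rests on {4:x}
piece 6:y rests on {2:b}
piece 7:y rests on {6:y}
piece 8:y rests on {7:y}
piece 9:x rests on {5:c}
piece 10:x rests on {9:x}
minimal pieces: {0:b}
ways to finish when only these pieces remain (= sum over removing one remaining piece with nothing left below it):
  1 left: {8}→1  {10}→1
  2 left: {7,8}→1  {8,10}→2  {9,10}→1
  3 left: {5,9,10}→1  {6,7,8}→1  {7,8,10}→3  {8,9,10}→3
  4 left: {4,5,9,10}→1  {5,8,9,10}→4  {6,7,8,10}→4  {7,8,9,10}→6
  5 left: {3,4,5,9,10}→1  {4,5,8,9,10}→5  {5,7,8,9,10}→10  {6,7,8,9,10}→10
  6 left: {3,4,5,8,9,10}→6  {4,5,7,8,9,10}→15  {5,6,7,8,9,10}→20
  7 left: {3,4,5,7,8,9,10}→21  {4,5,6,7,8,9,10}→35
  8 left: {3,4,5,6,7,8,9,10}→56
  9 left: {2,3,4,5,6,7,8,9,10}→56
  placing 0:b first → 56 extensions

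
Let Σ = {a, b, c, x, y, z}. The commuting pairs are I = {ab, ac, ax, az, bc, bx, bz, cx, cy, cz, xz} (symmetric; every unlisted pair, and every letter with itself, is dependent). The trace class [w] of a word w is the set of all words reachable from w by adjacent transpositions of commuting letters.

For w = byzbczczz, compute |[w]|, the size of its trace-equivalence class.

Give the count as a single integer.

180

0(b) covers ∅
1(y) covers 0:b
2(z) covers 1:y
3(b) covers 1:y
4(c) covers ∅
5(z) covers 2:z
6(c) covers 4:c
7(z) covers 5:z
8(z) covers 7:z
floor of heap: 0:b, 4:c
completions by unplaced set U, small U first (add the entries for U minus each lowest piece of U):
  |U|=1: {3}:1  {6}:1  {8}:1
  |U|=2: {3,6}:2  {3,8}:2  {4,6}:1  {6,8}:2  {7,8}:1
  |U|=3: {3,4,6}:3  {3,6,8}:6  {3,7,8}:3  {4,6,8}:3  {5,7,8}:1  {6,7,8}:3
  |U|=4: {2,5,7,8}:1  {3,4,6,8}:12  {3,5,7,8}:4  {3,6,7,8}:12  {4,6,7,8}:6  {5,6,7,8}:4
  |U|=5: {2,3,5,7,8}:5  {2,5,6,7,8}:5  {3,4,6,7,8}:30  {3,5,6,7,8}:20  {4,5,6,7,8}:10
  |U|=6: {1,2,3,5,7,8}:5  {2,3,5,6,7,8}:30  {2,4,5,6,7,8}:15  {3,4,5,6,7,8}:60
  |U|=7: {0,1,2,3,5,7,8}:5  {1,2,3,5,6,7,8}:35  {2,3,4,5,6,7,8}:105
  start at 0(b): 140
  start at 4(c): 40
sum over floor = 180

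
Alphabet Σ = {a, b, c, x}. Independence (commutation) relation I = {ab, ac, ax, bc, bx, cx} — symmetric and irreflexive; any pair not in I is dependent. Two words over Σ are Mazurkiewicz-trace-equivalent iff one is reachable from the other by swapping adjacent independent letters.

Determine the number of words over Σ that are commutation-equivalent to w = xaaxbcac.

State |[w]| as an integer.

#0=x has no predecessor
#1=a has no predecessor
#2=a depends on [1:a]
#3=x depends on [0:x]
#4=b has no predecessor
#5=c has no predecessor
#6=a depends on [2:a]
#7=c depends on [5:c]
sources: [0:x, 1:a, 4:b, 5:c]
N(rest) = Σ N(rest − s) over sources s of rest; N(one piece) = 1:
  size 1 → [3]=1  [4]=1  [6]=1  [7]=1
  size 2 → [0,3]=1  [2,6]=1  [3,4]=2  [3,6]=2  [3,7]=2  [4,6]=2  [4,7]=2  [5,7]=1  [6,7]=2
  size 3 → [0,3,4]=3  [0,3,6]=3  [0,3,7]=3  [1,2,6]=1  [2,3,6]=3  [2,4,6]=3  [2,6,7]=3  [3,4,6]=6  [3,4,7]=6  [3,5,7]=3  [3,6,7]=6  [4,5,7]=3  [4,6,7]=6  [5,6,7]=3
  size 4 → [0,2,3,6]=6  [0,3,4,6]=12  [0,3,4,7]=12  [0,3,5,7]=6  [0,3,6,7]=12  [1,2,3,6]=4  [1,2,4,6]=4  [1,2,6,7]=4  [2,3,4,6]=12  [2,3,6,7]=12  [2,4,6,7]=12  [2,5,6,7]=6  [3,4,5,7]=12  [3,4,6,7]=24  [3,5,6,7]=12  [4,5,6,7]=12
  size 5 → [0,1,2,3,6]=10  [0,2,3,4,6]=30  [0,2,3,6,7]=30  [0,3,4,5,7]=30  [0,3,4,6,7]=60  [0,3,5,6,7]=30  [1,2,3,4,6]=20  [1,2,3,6,7]=20  [1,2,4,6,7]=20  [1,2,5,6,7]=10  [2,3,4,6,7]=60  [2,3,5,6,7]=30  [2,4,5,6,7]=30  [3,4,5,6,7]=60
  size 6 → [0,1,2,3,4,6]=60  [0,1,2,3,6,7]=60  [0,2,3,4,6,7]=180  [0,2,3,5,6,7]=90  [0,3,4,5,6,7]=180  [1,2,3,4,6,7]=120  [1,2,3,5,6,7]=60  [1,2,4,5,6,7]=60  [2,3,4,5,6,7]=180
  first=0(x) contributes 420
  first=1(a) contributes 630
  first=4(b) contributes 210
  first=5(c) contributes 420
|[w]| = 1680

1680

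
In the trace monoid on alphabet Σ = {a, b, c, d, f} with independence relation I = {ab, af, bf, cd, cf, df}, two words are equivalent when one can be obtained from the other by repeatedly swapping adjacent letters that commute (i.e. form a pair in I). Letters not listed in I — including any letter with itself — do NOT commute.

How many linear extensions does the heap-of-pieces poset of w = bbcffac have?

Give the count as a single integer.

21

#0=b has no predecessor
#1=b depends on [0:b]
#2=c depends on [1:b]
#3=f has no predecessor
#4=f depends on [3:f]
#5=a depends on [2:c]
#6=c depends on [5:a]
sources: [0:b, 3:f]
N(rest) = Σ N(rest − s) over sources s of rest; N(one piece) = 1:
  size 1 → [4]=1  [6]=1
  size 2 → [3,4]=1  [4,6]=2  [5,6]=1
  size 3 → [2,5,6]=1  [3,4,6]=3  [4,5,6]=3
  size 4 → [1,2,5,6]=1  [2,4,5,6]=4  [3,4,5,6]=6
  size 5 → [0,1,2,5,6]=1  [1,2,4,5,6]=5  [2,3,4,5,6]=10
  first=0(b) contributes 15
  first=3(f) contributes 6
|[w]| = 21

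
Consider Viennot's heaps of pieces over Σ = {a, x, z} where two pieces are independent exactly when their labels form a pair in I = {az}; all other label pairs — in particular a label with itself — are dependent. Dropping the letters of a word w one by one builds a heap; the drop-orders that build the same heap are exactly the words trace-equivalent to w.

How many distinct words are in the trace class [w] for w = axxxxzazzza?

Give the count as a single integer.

#0=a has no predecessor
#1=x depends on [0:a]
#2=x depends on [1:x]
#3=x depends on [2:x]
#4=x depends on [3:x]
#5=z depends on [4:x]
#6=a depends on [4:x]
#7=z depends on [5:z]
#8=z depends on [7:z]
#9=z depends on [8:z]
#10=a depends on [6:a]
sources: [0:a]
N(rest) = Σ N(rest − s) over sources s of rest; N(one piece) = 1:
  size 1 → [9]=1  [10]=1
  size 2 → [6,10]=1  [8,9]=1  [9,10]=2
  size 3 → [6,9,10]=3  [7,8,9]=1  [8,9,10]=3
  size 4 → [5,7,8,9]=1  [6,8,9,10]=6  [7,8,9,10]=4
  size 5 → [5,7,8,9,10]=5  [6,7,8,9,10]=10
  size 6 → [5,6,7,8,9,10]=15
  size 7 → [4,5,6,7,8,9,10]=15
  size 8 → [3,4,5,6,7,8,9,10]=15
  size 9 → [2,3,4,5,6,7,8,9,10]=15
  first=0(a) contributes 15

15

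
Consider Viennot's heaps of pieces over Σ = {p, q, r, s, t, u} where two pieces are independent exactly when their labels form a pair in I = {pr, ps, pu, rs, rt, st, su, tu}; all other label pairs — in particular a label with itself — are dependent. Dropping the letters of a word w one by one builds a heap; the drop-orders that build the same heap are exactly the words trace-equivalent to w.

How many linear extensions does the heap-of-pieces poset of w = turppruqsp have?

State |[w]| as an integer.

70

piece 0:t — minimal
piece 1:u — minimal
piece 2:r rests on {1:u}
piece 3:p rests on {0:t}
piece 4:p rests on {3:p}
piece 5:r rests on {2:r}
piece 6:u rests on {5:r}
piece 7:q rests on {4:p, 6:u}
piece 8:s rests on {7:q}
piece 9:p rests on {7:q}
minimal pieces: {0:t, 1:u}
ways to finish when only these pieces remain (= sum over removing one remaining piece with nothing left below it):
  1 left: {8}→1  {9}→1
  2 left: {8,9}→2
  3 left: {7,8,9}→2
  4 left: {4,7,8,9}→2  {6,7,8,9}→2
  5 left: {3,4,7,8,9}→2  {4,6,7,8,9}→4  {5,6,7,8,9}→2
  6 left: {0,3,4,7,8,9}→2  {2,5,6,7,8,9}→2  {3,4,6,7,8,9}→6  {4,5,6,7,8,9}→6
  7 left: {0,3,4,6,7,8,9}→8  {1,2,5,6,7,8,9}→2  {2,4,5,6,7,8,9}→8  {3,4,5,6,7,8,9}→12
  8 left: {0,3,4,5,6,7,8,9}→20  {1,2,4,5,6,7,8,9}→10  {2,3,4,5,6,7,8,9}→20
  placing 0:t first → 30 extensions
  placing 1:u first → 40 extensions
total linear extensions = 70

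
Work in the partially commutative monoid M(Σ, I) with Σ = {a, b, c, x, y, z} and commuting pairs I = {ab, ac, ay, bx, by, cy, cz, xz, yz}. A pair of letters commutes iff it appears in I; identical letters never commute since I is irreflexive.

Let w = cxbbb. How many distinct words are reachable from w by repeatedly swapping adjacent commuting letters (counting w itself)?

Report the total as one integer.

#0=c has no predecessor
#1=x depends on [0:c]
#2=b depends on [0:c]
#3=b depends on [2:b]
#4=b depends on [3:b]
sources: [0:c]
N(rest) = Σ N(rest − s) over sources s of rest; N(one piece) = 1:
  size 1 → [1]=1  [4]=1
  size 2 → [1,4]=2  [3,4]=1
  size 3 → [1,3,4]=3  [2,3,4]=1
  first=0(c) contributes 4

4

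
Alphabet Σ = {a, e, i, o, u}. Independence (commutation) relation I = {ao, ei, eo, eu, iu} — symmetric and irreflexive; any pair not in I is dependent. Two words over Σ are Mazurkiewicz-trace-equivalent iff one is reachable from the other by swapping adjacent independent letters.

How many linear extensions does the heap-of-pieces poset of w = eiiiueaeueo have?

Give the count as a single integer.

360

piece 0:e — minimal
piece 1:i — minimal
piece 2:i rests on {1:i}
piece 3:i rests on {2:i}
piece 4:u — minimal
piece 5:e rests on {0:e}
piece 6:a rests on {3:i, 4:u, 5:e}
piece 7:e rests on {6:a}
piece 8:u rests on {6:a}
piece 9:e rests on {7:e}
piece 10:o rests on {8:u}
minimal pieces: {0:e, 1:i, 4:u}
ways to finish when only these pieces remain (= sum over removing one remaining piece with nothing left below it):
  1 left: {9}→1  {10}→1
  2 left: {7,9}→1  {8,10}→1  {9,10}→2
  3 left: {7,9,10}→3  {8,9,10}→3
  4 left: {7,8,9,10}→6
  5 left: {6,7,8,9,10}→6
  6 left: {3,6,7,8,9,10}→6  {4,6,7,8,9,10}→6  {5,6,7,8,9,10}→6
  7 left: {0,5,6,7,8,9,10}→6  {2,3,6,7,8,9,10}→6  {3,4,6,7,8,9,10}→12  {3,5,6,7,8,9,10}→12  {4,5,6,7,8,9,10}→12
  8 left: {0,3,5,6,7,8,9,10}→18  {0,4,5,6,7,8,9,10}→18  {1,2,3,6,7,8,9,10}→6  {2,3,4,6,7,8,9,10}→18  {2,3,5,6,7,8,9,10}→18  {3,4,5,6,7,8,9,10}→36
  9 left: {0,2,3,5,6,7,8,9,10}→36  {0,3,4,5,6,7,8,9,10}→72  {1,2,3,4,6,7,8,9,10}→24  {1,2,3,5,6,7,8,9,10}→24  {2,3,4,5,6,7,8,9,10}→72
  placing 0:e first → 120 extensions
  placing 1:i first → 180 extensions
  placing 4:u first → 60 extensions
total linear extensions = 360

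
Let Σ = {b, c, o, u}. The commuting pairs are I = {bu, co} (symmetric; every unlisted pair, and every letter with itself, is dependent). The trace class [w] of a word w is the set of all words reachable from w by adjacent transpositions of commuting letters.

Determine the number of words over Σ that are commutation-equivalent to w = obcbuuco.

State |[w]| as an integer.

drop 0:o onto floor
drop 1:b onto {0:o}
drop 2:c onto {1:b}
drop 3:b onto {2:c}
drop 4:u onto {2:c}
drop 5:u onto {4:u}
drop 6:c onto {3:b, 5:u}
drop 7:o onto {3:b, 5:u}
ground layer = {0:o}
drop-orders for the pieces not yet dropped (sum over which currently-grounded one goes next):
  1 to go: {6} 1  {7} 1
  2 to go: {6,7} 2
  3 to go: {3,6,7} 2  {5,6,7} 2
  4 to go: {3,5,6,7} 4  {4,5,6,7} 2
  5 to go: {3,4,5,6,7} 6
  6 to go: {2,3,4,5,6,7} 6
  if 0:o drops first: 6 orders

6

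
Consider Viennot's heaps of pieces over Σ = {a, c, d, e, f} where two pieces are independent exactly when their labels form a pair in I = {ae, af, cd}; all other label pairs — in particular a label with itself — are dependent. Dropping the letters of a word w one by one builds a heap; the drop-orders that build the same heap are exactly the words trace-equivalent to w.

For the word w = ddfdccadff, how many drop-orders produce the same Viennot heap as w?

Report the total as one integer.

3

piece 0:d — minimal
piece 1:d rests on {0:d}
piece 2:f rests on {1:d}
piece 3:d rests on {2:f}
piece 4:c rests on {2:f}
piece 5:c rests on {4:c}
piece 6:a rests on {3:d, 5:c}
piece 7:d rests on {6:a}
piece 8:f rests on {7:d}
piece 9:f rests on {8:f}
minimal pieces: {0:d}
ways to finish when only these pieces remain (= sum over removing one remaining piece with nothing left below it):
  1 left: {9}→1
  2 left: {8,9}→1
  3 left: {7,8,9}→1
  4 left: {6,7,8,9}→1
  5 left: {3,6,7,8,9}→1  {5,6,7,8,9}→1
  6 left: {3,5,6,7,8,9}→2  {4,5,6,7,8,9}→1
  7 left: {3,4,5,6,7,8,9}→3
  8 left: {2,3,4,5,6,7,8,9}→3
  placing 0:d first → 3 extensions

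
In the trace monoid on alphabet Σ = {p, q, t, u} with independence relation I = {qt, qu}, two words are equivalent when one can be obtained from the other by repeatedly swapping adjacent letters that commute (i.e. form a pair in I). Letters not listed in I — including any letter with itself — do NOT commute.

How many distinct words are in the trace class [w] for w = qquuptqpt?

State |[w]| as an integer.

12

drop 0:q onto floor
drop 1:q onto {0:q}
drop 2:u onto floor
drop 3:u onto {2:u}
drop 4:p onto {1:q, 3:u}
drop 5:t onto {4:p}
drop 6:q onto {4:p}
drop 7:p onto {5:t, 6:q}
drop 8:t onto {7:p}
ground layer = {0:q, 2:u}
drop-orders for the pieces not yet dropped (sum over which currently-grounded one goes next):
  1 to go: {8} 1
  2 to go: {7,8} 1
  3 to go: {5,7,8} 1  {6,7,8} 1
  4 to go: {5,6,7,8} 2
  5 to go: {4,5,6,7,8} 2
  6 to go: {1,4,5,6,7,8} 2  {3,4,5,6,7,8} 2
  7 to go: {0,1,4,5,6,7,8} 2  {1,3,4,5,6,7,8} 4  {2,3,4,5,6,7,8} 2
  if 0:q drops first: 6 orders
  if 2:u drops first: 6 orders
heap linearizations: 12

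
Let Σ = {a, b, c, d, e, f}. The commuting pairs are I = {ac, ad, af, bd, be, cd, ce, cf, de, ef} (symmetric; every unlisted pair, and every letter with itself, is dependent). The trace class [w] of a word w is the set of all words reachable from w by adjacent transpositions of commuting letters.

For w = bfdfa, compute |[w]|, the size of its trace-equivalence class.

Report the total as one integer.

0(b) covers ∅
1(f) covers 0:b
2(d) covers 1:f
3(f) covers 2:d
4(a) covers 0:b
floor of heap: 0:b
completions by unplaced set U, small U first (add the entries for U minus each lowest piece of U):
  |U|=1: {3}:1  {4}:1
  |U|=2: {2,3}:1  {3,4}:2
  |U|=3: {1,2,3}:1  {2,3,4}:3
  start at 0(b): 4

4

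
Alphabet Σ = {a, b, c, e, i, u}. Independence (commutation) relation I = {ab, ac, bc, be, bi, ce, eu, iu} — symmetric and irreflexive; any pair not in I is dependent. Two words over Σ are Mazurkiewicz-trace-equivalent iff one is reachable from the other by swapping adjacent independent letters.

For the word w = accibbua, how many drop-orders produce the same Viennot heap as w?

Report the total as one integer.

75

drop 0:a onto floor
drop 1:c onto floor
drop 2:c onto {1:c}
drop 3:i onto {0:a, 2:c}
drop 4:b onto floor
drop 5:b onto {4:b}
drop 6:u onto {0:a, 2:c, 5:b}
drop 7:a onto {3:i, 6:u}
ground layer = {0:a, 1:c, 4:b}
drop-orders for the pieces not yet dropped (sum over which currently-grounded one goes next):
  1 to go: {7} 1
  2 to go: {3,7} 1  {6,7} 1
  3 to go: {3,6,7} 2  {5,6,7} 1
  4 to go: {0,3,6,7} 2  {2,3,6,7} 2  {3,5,6,7} 3  {4,5,6,7} 1
  5 to go: {0,2,3,6,7} 4  {0,3,5,6,7} 5  {1,2,3,6,7} 2  {2,3,5,6,7} 5  {3,4,5,6,7} 4
  6 to go: {0,1,2,3,6,7} 6  {0,2,3,5,6,7} 14  {0,3,4,5,6,7} 9  {1,2,3,5,6,7} 7  {2,3,4,5,6,7} 9
  if 0:a drops first: 16 orders
  if 1:c drops first: 32 orders
  if 4:b drops first: 27 orders
heap linearizations: 75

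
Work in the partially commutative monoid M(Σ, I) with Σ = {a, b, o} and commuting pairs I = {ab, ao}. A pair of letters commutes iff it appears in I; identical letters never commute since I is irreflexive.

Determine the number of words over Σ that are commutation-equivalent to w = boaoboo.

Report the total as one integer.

drop 0:b onto floor
drop 1:o onto {0:b}
drop 2:a onto floor
drop 3:o onto {1:o}
drop 4:b onto {3:o}
drop 5:o onto {4:b}
drop 6:o onto {5:o}
ground layer = {0:b, 2:a}
drop-orders for the pieces not yet dropped (sum over which currently-grounded one goes next):
  1 to go: {2} 1  {6} 1
  2 to go: {2,6} 2  {5,6} 1
  3 to go: {2,5,6} 3  {4,5,6} 1
  4 to go: {2,4,5,6} 4  {3,4,5,6} 1
  5 to go: {1,3,4,5,6} 1  {2,3,4,5,6} 5
  if 0:b drops first: 6 orders
  if 2:a drops first: 1 orders
heap linearizations: 7

7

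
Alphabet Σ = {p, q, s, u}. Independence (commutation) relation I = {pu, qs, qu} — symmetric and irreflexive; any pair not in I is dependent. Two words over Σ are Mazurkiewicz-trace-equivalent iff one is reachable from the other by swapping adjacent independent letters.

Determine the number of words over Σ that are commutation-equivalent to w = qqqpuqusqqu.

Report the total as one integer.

piece 0:q — minimal
piece 1:q rests on {0:q}
piece 2:q rests on {1:q}
piece 3:p rests on {2:q}
piece 4:u — minimal
piece 5:q rests on {3:p}
piece 6:u rests on {4:u}
piece 7:s rests on {3:p, 6:u}
piece 8:q rests on {5:q}
piece 9:q rests on {8:q}
piece 10:u rests on {7:s}
minimal pieces: {0:q, 4:u}
ways to finish when only these pieces remain (= sum over removing one remaining piece with nothing left below it):
  1 left: {9}→1  {10}→1
  2 left: {7,10}→1  {8,9}→1  {9,10}→2
  3 left: {5,8,9}→1  {6,7,10}→1  {7,9,10}→3  {8,9,10}→3
  4 left: {4,6,7,10}→1  {5,8,9,10}→4  {6,7,9,10}→4  {7,8,9,10}→6
  5 left: {4,6,7,9,10}→5  {5,7,8,9,10}→10  {6,7,8,9,10}→10
  6 left: {3,5,7,8,9,10}→10  {4,6,7,8,9,10}→15  {5,6,7,8,9,10}→20
  7 left: {2,3,5,7,8,9,10}→10  {3,5,6,7,8,9,10}→30  {4,5,6,7,8,9,10}→35
  8 left: {1,2,3,5,7,8,9,10}→10  {2,3,5,6,7,8,9,10}→40  {3,4,5,6,7,8,9,10}→65
  9 left: {0,1,2,3,5,7,8,9,10}→10  {1,2,3,5,6,7,8,9,10}→50  {2,3,4,5,6,7,8,9,10}→105
  placing 0:q first → 155 extensions
  placing 4:u first → 60 extensions
total linear extensions = 215

215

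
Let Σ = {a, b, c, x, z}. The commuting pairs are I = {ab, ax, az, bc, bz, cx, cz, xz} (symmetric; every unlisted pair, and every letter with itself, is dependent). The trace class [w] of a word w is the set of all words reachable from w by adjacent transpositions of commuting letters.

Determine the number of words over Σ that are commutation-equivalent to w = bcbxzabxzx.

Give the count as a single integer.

1260

#0=b has no predecessor
#1=c has no predecessor
#2=b depends on [0:b]
#3=x depends on [2:b]
#4=z has no predecessor
#5=a depends on [1:c]
#6=b depends on [3:x]
#7=x depends on [6:b]
#8=z depends on [4:z]
#9=x depends on [7:x]
sources: [0:b, 1:c, 4:z]
N(rest) = Σ N(rest − s) over sources s of rest; N(one piece) = 1:
  size 1 → [5]=1  [8]=1  [9]=1
  size 2 → [1,5]=1  [4,8]=1  [5,8]=2  [5,9]=2  [7,9]=1  [8,9]=2
  size 3 → [1,5,8]=3  [1,5,9]=3  [4,5,8]=3  [4,8,9]=3  [5,7,9]=3  [5,8,9]=6  [6,7,9]=1  [7,8,9]=3
  size 4 → [1,4,5,8]=6  [1,5,7,9]=6  [1,5,8,9]=12  [3,6,7,9]=1  [4,5,8,9]=12  [4,7,8,9]=6  [5,6,7,9]=4  [5,7,8,9]=12  [6,7,8,9]=4
  size 5 → [1,4,5,8,9]=30  [1,5,6,7,9]=10  [1,5,7,8,9]=30  [2,3,6,7,9]=1  [3,5,6,7,9]=5  [3,6,7,8,9]=5  [4,5,7,8,9]=30  [4,6,7,8,9]=10  [5,6,7,8,9]=20
  size 6 → [0,2,3,6,7,9]=1  [1,3,5,6,7,9]=15  [1,4,5,7,8,9]=90  [1,5,6,7,8,9]=60  [2,3,5,6,7,9]=6  [2,3,6,7,8,9]=6  [3,4,6,7,8,9]=15  [3,5,6,7,8,9]=30  [4,5,6,7,8,9]=60
  size 7 → [0,2,3,5,6,7,9]=7  [0,2,3,6,7,8,9]=7  [1,2,3,5,6,7,9]=21  [1,3,5,6,7,8,9]=105  [1,4,5,6,7,8,9]=210  [2,3,4,6,7,8,9]=21  [2,3,5,6,7,8,9]=42  [3,4,5,6,7,8,9]=105
  size 8 → [0,1,2,3,5,6,7,9]=28  [0,2,3,4,6,7,8,9]=28  [0,2,3,5,6,7,8,9]=56  [1,2,3,5,6,7,8,9]=168  [1,3,4,5,6,7,8,9]=420  [2,3,4,5,6,7,8,9]=168
  first=0(b) contributes 756
  first=1(c) contributes 252
  first=4(z) contributes 252
|[w]| = 1260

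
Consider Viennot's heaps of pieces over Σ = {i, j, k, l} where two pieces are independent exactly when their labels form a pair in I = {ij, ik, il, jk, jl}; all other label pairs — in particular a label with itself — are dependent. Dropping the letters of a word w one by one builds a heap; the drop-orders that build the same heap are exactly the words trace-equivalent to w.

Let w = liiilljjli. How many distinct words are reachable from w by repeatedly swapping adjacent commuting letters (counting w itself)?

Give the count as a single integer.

drop 0:l onto floor
drop 1:i onto floor
drop 2:i onto {1:i}
drop 3:i onto {2:i}
drop 4:l onto {0:l}
drop 5:l onto {4:l}
drop 6:j onto floor
drop 7:j onto {6:j}
drop 8:l onto {5:l}
drop 9:i onto {3:i}
ground layer = {0:l, 1:i, 6:j}
drop-orders for the pieces not yet dropped (sum over which currently-grounded one goes next):
  1 to go: {7} 1  {8} 1  {9} 1
  2 to go: {3,9} 1  {5,8} 1  {6,7} 1  {7,8} 2  {7,9} 2  {8,9} 2
  3 to go: {2,3,9} 1  {3,7,9} 3  {3,8,9} 3  {4,5,8} 1  {5,7,8} 3  {5,8,9} 3  {6,7,8} 3  {6,7,9} 3  {7,8,9} 6
  4 to go: {0,4,5,8} 1  {1,2,3,9} 1  {2,3,7,9} 4  {2,3,8,9} 4  {3,5,8,9} 6  {3,6,7,9} 6  {3,7,8,9} 12  {4,5,7,8} 4  {4,5,8,9} 4  {5,6,7,8} 6  {5,7,8,9} 12  {6,7,8,9} 12
  5 to go: {0,4,5,7,8} 5  {0,4,5,8,9} 5  {1,2,3,7,9} 5  {1,2,3,8,9} 5  {2,3,5,8,9} 10  {2,3,6,7,9} 10  {2,3,7,8,9} 20  {3,4,5,8,9} 10  {3,5,7,8,9} 30  {3,6,7,8,9} 30  {4,5,6,7,8} 10  {4,5,7,8,9} 20  {5,6,7,8,9} 30
  6 to go: {0,3,4,5,8,9} 15  {0,4,5,6,7,8} 15  {0,4,5,7,8,9} 30  {1,2,3,5,8,9} 15  {1,2,3,6,7,9} 15  {1,2,3,7,8,9} 30  {2,3,4,5,8,9} 20  {2,3,5,7,8,9} 60  {2,3,6,7,8,9} 60  {3,4,5,7,8,9} 60  {3,5,6,7,8,9} 90  {4,5,6,7,8,9} 60
  7 to go: {0,2,3,4,5,8,9} 35  {0,3,4,5,7,8,9} 105  {0,4,5,6,7,8,9} 105  {1,2,3,4,5,8,9} 35  {1,2,3,5,7,8,9} 105  {1,2,3,6,7,8,9} 105  {2,3,4,5,7,8,9} 140  {2,3,5,6,7,8,9} 210  {3,4,5,6,7,8,9} 210
  8 to go: {0,1,2,3,4,5,8,9} 70  {0,2,3,4,5,7,8,9} 280  {0,3,4,5,6,7,8,9} 420  {1,2,3,4,5,7,8,9} 280  {1,2,3,5,6,7,8,9} 420  {2,3,4,5,6,7,8,9} 560
  if 0:l drops first: 1260 orders
  if 1:i drops first: 1260 orders
  if 6:j drops first: 630 orders
heap linearizations: 3150

3150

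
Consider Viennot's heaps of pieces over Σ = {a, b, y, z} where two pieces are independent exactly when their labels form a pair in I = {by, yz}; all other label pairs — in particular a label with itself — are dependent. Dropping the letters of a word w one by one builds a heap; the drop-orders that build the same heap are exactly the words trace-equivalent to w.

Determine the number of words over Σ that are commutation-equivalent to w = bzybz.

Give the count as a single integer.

piece 0:b — minimal
piece 1:z rests on {0:b}
piece 2:y — minimal
piece 3:b rests on {1:z}
piece 4:z rests on {3:b}
minimal pieces: {0:b, 2:y}
ways to finish when only these pieces remain (= sum over removing one remaining piece with nothing left below it):
  1 left: {2}→1  {4}→1
  2 left: {2,4}→2  {3,4}→1
  3 left: {1,3,4}→1  {2,3,4}→3
  placing 0:b first → 4 extensions
  placing 2:y first → 1 extensions
total linear extensions = 5

5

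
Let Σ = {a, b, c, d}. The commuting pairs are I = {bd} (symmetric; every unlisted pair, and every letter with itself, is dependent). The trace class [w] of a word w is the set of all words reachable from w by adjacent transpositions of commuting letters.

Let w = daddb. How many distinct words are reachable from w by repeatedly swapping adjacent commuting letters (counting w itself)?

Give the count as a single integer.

0(d) covers ∅
1(a) covers 0:d
2(d) covers 1:a
3(d) covers 2:d
4(b) covers 1:a
floor of heap: 0:d
completions by unplaced set U, small U first (add the entries for U minus each lowest piece of U):
  |U|=1: {3}:1  {4}:1
  |U|=2: {2,3}:1  {3,4}:2
  |U|=3: {2,3,4}:3
  start at 0(d): 3

3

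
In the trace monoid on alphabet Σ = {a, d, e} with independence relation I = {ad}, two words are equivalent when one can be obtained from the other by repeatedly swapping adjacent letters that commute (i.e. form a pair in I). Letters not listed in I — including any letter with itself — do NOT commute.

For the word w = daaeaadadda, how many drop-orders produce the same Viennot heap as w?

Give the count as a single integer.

105

piece 0:d — minimal
piece 1:a — minimal
piece 2:a rests on {1:a}
piece 3:e rests on {0:d, 2:a}
piece 4:a rests on {3:e}
piece 5:a rests on {4:a}
piece 6:d rests on {3:e}
piece 7:a rests on {5:a}
piece 8:d rests on {6:d}
piece 9:d rests on {8:d}
piece 10:a rests on {7:a}
minimal pieces: {0:d, 1:a}
ways to finish when only these pieces remain (= sum over removing one remaining piece with nothing left below it):
  1 left: {9}→1  {10}→1
  2 left: {7,10}→1  {8,9}→1  {9,10}→2
  3 left: {5,7,10}→1  {6,8,9}→1  {7,9,10}→3  {8,9,10}→3
  4 left: {4,5,7,10}→1  {5,7,9,10}→4  {6,8,9,10}→4  {7,8,9,10}→6
  5 left: {4,5,7,9,10}→5  {5,7,8,9,10}→10  {6,7,8,9,10}→10
  6 left: {4,5,7,8,9,10}→15  {5,6,7,8,9,10}→20
  7 left: {4,5,6,7,8,9,10}→35
  8 left: {3,4,5,6,7,8,9,10}→35
  9 left: {0,3,4,5,6,7,8,9,10}→35  {2,3,4,5,6,7,8,9,10}→35
  placing 0:d first → 35 extensions
  placing 1:a first → 70 extensions
total linear extensions = 105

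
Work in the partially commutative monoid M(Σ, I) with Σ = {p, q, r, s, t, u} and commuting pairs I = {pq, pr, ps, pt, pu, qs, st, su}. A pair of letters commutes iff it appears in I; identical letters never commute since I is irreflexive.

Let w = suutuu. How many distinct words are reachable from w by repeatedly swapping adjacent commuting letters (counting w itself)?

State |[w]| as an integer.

#0=s has no predecessor
#1=u has no predecessor
#2=u depends on [1:u]
#3=t depends on [2:u]
#4=u depends on [3:t]
#5=u depends on [4:u]
sources: [0:s, 1:u]
N(rest) = Σ N(rest − s) over sources s of rest; N(one piece) = 1:
  size 1 → [0]=1  [5]=1
  size 2 → [0,5]=2  [4,5]=1
  size 3 → [0,4,5]=3  [3,4,5]=1
  size 4 → [0,3,4,5]=4  [2,3,4,5]=1
  first=0(s) contributes 1
  first=1(u) contributes 5
|[w]| = 6

6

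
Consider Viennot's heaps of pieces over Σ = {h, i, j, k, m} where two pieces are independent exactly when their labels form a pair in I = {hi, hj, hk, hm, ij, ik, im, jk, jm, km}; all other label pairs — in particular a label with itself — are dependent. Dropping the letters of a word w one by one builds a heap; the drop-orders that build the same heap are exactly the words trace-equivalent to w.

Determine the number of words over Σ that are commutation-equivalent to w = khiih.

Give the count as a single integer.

piece 0:k — minimal
piece 1:h — minimal
piece 2:i — minimal
piece 3:i rests on {2:i}
piece 4:h rests on {1:h}
minimal pieces: {0:k, 1:h, 2:i}
ways to finish when only these pieces remain (= sum over removing one remaining piece with nothing left below it):
  1 left: {0}→1  {3}→1  {4}→1
  2 left: {0,3}→2  {0,4}→2  {1,4}→1  {2,3}→1  {3,4}→2
  3 left: {0,1,4}→3  {0,2,3}→3  {0,3,4}→6  {1,3,4}→3  {2,3,4}→3
  placing 0:k first → 6 extensions
  placing 1:h first → 12 extensions
  placing 2:i first → 12 extensions
total linear extensions = 30

30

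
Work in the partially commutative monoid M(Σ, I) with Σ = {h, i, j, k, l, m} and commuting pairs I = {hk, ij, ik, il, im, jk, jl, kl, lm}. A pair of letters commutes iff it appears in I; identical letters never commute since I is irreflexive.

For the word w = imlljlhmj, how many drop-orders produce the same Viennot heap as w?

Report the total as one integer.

60

piece 0:i — minimal
piece 1:m — minimal
piece 2:l — minimal
piece 3:l rests on {2:l}
piece 4:j rests on {1:m}
piece 5:l rests on {3:l}
piece 6:h rests on {0:i, 4:j, 5:l}
piece 7:m rests on {6:h}
piece 8:j rests on {7:m}
minimal pieces: {0:i, 1:m, 2:l}
ways to finish when only these pieces remain (= sum over removing one remaining piece with nothing left below it):
  1 left: {8}→1
  2 left: {7,8}→1
  3 left: {6,7,8}→1
  4 left: {0,6,7,8}→1  {4,6,7,8}→1  {5,6,7,8}→1
  5 left: {0,4,6,7,8}→2  {0,5,6,7,8}→2  {1,4,6,7,8}→1  {3,5,6,7,8}→1  {4,5,6,7,8}→2
  6 left: {0,1,4,6,7,8}→3  {0,3,5,6,7,8}→3  {0,4,5,6,7,8}→6  {1,4,5,6,7,8}→3  {2,3,5,6,7,8}→1  {3,4,5,6,7,8}→3
  7 left: {0,1,4,5,6,7,8}→12  {0,2,3,5,6,7,8}→4  {0,3,4,5,6,7,8}→12  {1,3,4,5,6,7,8}→6  {2,3,4,5,6,7,8}→4
  placing 0:i first → 10 extensions
  placing 1:m first → 20 extensions
  placing 2:l first → 30 extensions
total linear extensions = 60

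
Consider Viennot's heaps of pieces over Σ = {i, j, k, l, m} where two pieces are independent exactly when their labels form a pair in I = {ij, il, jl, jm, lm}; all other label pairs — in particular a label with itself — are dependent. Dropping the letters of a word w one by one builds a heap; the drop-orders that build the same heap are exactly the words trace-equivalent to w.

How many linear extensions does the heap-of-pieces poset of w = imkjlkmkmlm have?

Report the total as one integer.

drop 0:i onto floor
drop 1:m onto {0:i}
drop 2:k onto {1:m}
drop 3:j onto {2:k}
drop 4:l onto {2:k}
drop 5:k onto {3:j, 4:l}
drop 6:m onto {5:k}
drop 7:k onto {6:m}
drop 8:m onto {7:k}
drop 9:l onto {7:k}
drop 10:m onto {8:m}
ground layer = {0:i}
drop-orders for the pieces not yet dropped (sum over which currently-grounded one goes next):
  1 to go: {9} 1  {10} 1
  2 to go: {8,10} 1  {9,10} 2
  3 to go: {8,9,10} 3
  4 to go: {7,8,9,10} 3
  5 to go: {6,7,8,9,10} 3
  6 to go: {5,6,7,8,9,10} 3
  7 to go: {3,5,6,7,8,9,10} 3  {4,5,6,7,8,9,10} 3
  8 to go: {3,4,5,6,7,8,9,10} 6
  9 to go: {2,3,4,5,6,7,8,9,10} 6
  if 0:i drops first: 6 orders

6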